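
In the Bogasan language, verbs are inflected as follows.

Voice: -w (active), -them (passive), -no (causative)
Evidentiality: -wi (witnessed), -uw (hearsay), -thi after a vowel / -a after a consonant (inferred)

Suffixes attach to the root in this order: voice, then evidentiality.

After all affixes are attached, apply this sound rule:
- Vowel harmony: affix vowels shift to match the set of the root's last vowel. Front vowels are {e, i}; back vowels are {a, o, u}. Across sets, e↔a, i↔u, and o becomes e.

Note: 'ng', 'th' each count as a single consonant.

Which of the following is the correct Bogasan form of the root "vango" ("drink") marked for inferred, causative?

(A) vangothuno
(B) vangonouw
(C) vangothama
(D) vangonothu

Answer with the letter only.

Attach voice causative -no → vangono.
Attach evidentiality inferred -thi (after vowel 'o') → vangonothi.
Apply vowel harmony: vangonothi → vangonothu.
So the correct form is vangonothu, option (D).
(B) vangonouw is wrong: it uses hearsay instead of inferred for evidentiality.
(A) vangothuno is wrong: it has the affixes in the wrong order.
(C) vangothama is wrong: it uses passive instead of causative for voice.

D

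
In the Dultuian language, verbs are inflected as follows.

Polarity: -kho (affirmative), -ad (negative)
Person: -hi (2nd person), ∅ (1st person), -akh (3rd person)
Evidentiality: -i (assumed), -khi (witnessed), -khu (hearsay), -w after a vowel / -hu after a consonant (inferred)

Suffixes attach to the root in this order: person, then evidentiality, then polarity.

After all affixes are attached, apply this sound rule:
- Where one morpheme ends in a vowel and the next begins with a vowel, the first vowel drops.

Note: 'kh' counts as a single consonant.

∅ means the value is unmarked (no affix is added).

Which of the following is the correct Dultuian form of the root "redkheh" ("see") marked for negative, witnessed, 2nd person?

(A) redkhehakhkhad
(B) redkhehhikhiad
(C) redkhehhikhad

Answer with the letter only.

C

Attach person 2nd person -hi → redkhehhi.
Attach evidentiality witnessed -khi → redkhehhikhi.
Attach polarity negative -ad → redkhehhikhiad.
Apply vowel deletion: redkhehhikhiad → redkhehhikhad.
So the correct form is redkhehhikhad, option (C).
(B) redkhehhikhiad is wrong: it fails to apply the sound rule(s).
(A) redkhehakhkhad is wrong: it uses 3rd person instead of 2nd person for person.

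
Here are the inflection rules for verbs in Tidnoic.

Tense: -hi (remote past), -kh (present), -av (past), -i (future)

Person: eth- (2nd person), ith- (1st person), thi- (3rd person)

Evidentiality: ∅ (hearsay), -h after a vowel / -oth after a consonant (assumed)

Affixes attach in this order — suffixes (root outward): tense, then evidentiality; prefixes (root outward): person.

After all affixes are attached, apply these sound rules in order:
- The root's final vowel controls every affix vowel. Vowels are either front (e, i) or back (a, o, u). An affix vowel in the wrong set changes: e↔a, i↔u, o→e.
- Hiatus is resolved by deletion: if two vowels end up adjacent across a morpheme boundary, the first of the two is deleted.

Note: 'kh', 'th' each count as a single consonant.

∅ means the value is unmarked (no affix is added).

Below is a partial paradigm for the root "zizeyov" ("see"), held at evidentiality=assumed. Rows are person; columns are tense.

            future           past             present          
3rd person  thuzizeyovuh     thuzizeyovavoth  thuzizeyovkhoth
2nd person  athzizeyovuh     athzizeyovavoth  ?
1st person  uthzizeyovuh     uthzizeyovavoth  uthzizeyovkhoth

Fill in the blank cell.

athzizeyovkhoth

Attach tense present -kh → zizeyovkh.
Attach evidentiality assumed -oth (after consonant 'kh') → zizeyovkhoth.
Attach person 2nd person eth- → ethzizeyovkhoth.
Apply vowel harmony: ethzizeyovkhoth → athzizeyovkhoth.
Vowel deletion: no change.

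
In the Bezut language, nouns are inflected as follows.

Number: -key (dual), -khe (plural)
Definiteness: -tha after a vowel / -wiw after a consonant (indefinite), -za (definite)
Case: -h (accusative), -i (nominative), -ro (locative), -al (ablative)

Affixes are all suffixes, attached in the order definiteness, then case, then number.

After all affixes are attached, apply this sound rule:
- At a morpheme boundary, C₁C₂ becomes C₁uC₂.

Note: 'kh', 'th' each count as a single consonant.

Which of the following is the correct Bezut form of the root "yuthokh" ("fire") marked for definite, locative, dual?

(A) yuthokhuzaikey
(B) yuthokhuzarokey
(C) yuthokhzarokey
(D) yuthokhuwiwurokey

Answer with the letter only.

Attach definiteness definite -za → yuthokhza.
Attach case locative -ro → yuthokhzaro.
Attach number dual -key → yuthokhzarokey.
Apply epenthesis: yuthokhzarokey → yuthokhuzarokey.
So the correct form is yuthokhuzarokey, option (B).
(D) yuthokhuwiwurokey is wrong: it uses indefinite instead of definite for definiteness.
(A) yuthokhuzaikey is wrong: it uses nominative instead of locative for case.
(C) yuthokhzarokey is wrong: it fails to apply the sound rule(s).

B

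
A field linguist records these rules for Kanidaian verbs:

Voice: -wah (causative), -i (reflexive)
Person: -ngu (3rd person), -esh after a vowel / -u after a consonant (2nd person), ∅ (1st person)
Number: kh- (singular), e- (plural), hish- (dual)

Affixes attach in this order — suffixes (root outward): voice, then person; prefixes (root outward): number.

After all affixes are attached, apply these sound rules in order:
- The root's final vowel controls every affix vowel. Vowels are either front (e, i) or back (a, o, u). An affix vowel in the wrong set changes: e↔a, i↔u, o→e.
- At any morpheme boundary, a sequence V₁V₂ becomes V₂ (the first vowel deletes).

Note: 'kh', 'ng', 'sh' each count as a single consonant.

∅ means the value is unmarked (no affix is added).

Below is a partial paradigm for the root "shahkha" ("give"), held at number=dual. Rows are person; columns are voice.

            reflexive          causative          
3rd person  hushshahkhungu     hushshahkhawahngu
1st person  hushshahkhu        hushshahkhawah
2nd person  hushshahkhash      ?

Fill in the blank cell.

hushshahkhawahu

Attach voice causative -wah → shahkhawah.
Attach person 2nd person -u (after consonant 'h') → shahkhawahu.
Attach number dual hish- → hishshahkhawahu.
Apply vowel harmony: hishshahkhawahu → hushshahkhawahu.
Vowel deletion: no change.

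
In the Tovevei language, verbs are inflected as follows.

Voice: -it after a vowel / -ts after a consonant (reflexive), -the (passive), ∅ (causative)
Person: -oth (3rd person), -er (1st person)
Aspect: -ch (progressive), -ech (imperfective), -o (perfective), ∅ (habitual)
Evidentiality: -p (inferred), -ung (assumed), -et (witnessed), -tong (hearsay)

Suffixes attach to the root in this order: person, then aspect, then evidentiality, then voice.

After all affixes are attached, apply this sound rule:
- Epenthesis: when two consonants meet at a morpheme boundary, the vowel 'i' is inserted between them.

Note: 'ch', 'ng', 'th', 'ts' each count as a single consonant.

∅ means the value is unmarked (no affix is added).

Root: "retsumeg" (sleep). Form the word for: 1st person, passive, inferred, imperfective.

retsumegerechipithe

Attach person 1st person -er → retsumeger.
Attach aspect imperfective -ech → retsumegerech.
Attach evidentiality inferred -p → retsumegerechp.
Attach voice passive -the → retsumegerechpthe.
Apply epenthesis: retsumegerechpthe → retsumegerechipithe.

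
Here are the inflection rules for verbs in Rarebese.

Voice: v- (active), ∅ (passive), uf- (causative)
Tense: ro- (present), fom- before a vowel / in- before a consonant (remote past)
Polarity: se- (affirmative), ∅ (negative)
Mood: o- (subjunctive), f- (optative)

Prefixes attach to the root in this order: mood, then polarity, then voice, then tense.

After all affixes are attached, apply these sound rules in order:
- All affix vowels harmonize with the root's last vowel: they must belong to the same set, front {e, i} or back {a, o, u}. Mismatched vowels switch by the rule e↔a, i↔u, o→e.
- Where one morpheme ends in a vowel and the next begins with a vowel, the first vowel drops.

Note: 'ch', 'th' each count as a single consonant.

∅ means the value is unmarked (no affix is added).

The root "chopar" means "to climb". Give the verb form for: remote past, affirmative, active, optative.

Attach mood optative f- → fchopar.
Attach polarity affirmative se- → sefchopar.
Attach voice active v- → vsefchopar.
Attach tense remote past in- (before consonant 'v') → invsefchopar.
Apply vowel harmony: invsefchopar → unvsafchopar.
Vowel deletion: no change.

unvsafchopar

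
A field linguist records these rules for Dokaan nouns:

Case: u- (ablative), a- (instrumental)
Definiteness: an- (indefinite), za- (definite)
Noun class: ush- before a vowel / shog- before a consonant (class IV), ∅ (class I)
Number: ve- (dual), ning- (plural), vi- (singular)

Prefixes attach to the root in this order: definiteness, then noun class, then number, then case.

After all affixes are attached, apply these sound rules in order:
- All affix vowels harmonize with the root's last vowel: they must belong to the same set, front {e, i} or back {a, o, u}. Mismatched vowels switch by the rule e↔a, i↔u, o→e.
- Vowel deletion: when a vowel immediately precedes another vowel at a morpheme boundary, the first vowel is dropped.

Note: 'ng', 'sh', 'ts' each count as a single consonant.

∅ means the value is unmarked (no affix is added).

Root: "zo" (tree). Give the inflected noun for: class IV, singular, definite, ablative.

uvushogzazo

Attach definiteness definite za- → zazo.
Attach noun class class IV shog- (before consonant 'z') → shogzazo.
Attach number singular vi- → vishogzazo.
Attach case ablative u- → uvishogzazo.
Apply vowel harmony: uvishogzazo → uvushogzazo.
Vowel deletion: no change.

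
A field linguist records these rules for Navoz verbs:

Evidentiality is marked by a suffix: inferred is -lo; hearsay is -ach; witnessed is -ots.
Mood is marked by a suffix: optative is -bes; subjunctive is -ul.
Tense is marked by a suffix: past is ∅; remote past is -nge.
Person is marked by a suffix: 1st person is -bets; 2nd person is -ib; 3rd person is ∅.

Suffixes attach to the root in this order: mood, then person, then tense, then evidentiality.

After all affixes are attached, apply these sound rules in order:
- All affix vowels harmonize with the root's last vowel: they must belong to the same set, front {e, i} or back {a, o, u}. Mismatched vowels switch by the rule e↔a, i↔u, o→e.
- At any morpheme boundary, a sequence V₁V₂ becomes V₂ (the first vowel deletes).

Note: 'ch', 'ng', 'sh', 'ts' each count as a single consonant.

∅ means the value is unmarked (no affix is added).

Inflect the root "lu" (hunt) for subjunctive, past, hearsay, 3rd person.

Attach mood subjunctive -ul → luul.
person = 3rd person: zero marking, form stays luul.
tense = past: zero marking, form stays luul.
Attach evidentiality hearsay -ach → luulach.
Vowel harmony: no change.
Apply vowel deletion: luulach → lulach.

lulach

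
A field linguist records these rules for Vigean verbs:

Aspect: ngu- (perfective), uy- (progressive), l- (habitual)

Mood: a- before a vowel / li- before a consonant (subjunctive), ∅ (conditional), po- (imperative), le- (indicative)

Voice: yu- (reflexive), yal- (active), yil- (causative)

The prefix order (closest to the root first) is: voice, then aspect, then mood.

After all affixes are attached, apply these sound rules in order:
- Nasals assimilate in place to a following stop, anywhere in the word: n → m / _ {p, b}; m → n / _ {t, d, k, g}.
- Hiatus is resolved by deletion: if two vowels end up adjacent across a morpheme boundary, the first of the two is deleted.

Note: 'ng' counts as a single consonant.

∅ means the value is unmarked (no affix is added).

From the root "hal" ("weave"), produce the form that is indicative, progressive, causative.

Attach voice causative yil- → yilhal.
Attach aspect progressive uy- → uyyilhal.
Attach mood indicative le- → leuyyilhal.
Nasal assimilation: no change.
Apply vowel deletion: leuyyilhal → luyyilhal.

luyyilhal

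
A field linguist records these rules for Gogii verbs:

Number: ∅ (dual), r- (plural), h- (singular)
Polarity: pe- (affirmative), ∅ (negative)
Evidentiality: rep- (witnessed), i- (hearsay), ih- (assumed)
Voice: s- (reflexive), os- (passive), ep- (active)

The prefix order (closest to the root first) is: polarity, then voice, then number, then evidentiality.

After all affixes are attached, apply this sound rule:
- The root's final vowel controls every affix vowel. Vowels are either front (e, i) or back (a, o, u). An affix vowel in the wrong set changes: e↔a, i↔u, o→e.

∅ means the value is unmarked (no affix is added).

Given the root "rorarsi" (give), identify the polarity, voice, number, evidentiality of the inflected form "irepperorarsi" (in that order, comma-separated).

Segment: i-r-ep-pe-rorarsi.
polarity: pe- → affirmative.
voice: ep- → active.
number: r- → plural.
evidentiality: i- → hearsay.

affirmative, active, plural, hearsay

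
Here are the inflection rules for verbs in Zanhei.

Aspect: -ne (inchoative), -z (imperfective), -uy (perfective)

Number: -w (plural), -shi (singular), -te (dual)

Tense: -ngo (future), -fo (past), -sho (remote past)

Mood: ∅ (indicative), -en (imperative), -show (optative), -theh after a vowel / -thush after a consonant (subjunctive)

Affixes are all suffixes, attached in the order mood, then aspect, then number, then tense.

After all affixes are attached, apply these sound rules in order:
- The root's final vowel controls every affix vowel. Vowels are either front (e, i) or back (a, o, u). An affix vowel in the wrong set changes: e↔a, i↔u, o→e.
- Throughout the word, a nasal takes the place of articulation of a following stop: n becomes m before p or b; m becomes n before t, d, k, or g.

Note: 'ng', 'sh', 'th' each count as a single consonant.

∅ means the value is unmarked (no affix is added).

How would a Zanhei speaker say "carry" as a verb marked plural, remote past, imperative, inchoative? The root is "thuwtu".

thuwtuannawsho

Attach mood imperative -en → thuwtuen.
Attach aspect inchoative -ne → thuwtuenne.
Attach number plural -w → thuwtuennew.
Attach tense remote past -sho → thuwtuennewsho.
Apply vowel harmony: thuwtuennewsho → thuwtuannawsho.
Nasal assimilation: no change.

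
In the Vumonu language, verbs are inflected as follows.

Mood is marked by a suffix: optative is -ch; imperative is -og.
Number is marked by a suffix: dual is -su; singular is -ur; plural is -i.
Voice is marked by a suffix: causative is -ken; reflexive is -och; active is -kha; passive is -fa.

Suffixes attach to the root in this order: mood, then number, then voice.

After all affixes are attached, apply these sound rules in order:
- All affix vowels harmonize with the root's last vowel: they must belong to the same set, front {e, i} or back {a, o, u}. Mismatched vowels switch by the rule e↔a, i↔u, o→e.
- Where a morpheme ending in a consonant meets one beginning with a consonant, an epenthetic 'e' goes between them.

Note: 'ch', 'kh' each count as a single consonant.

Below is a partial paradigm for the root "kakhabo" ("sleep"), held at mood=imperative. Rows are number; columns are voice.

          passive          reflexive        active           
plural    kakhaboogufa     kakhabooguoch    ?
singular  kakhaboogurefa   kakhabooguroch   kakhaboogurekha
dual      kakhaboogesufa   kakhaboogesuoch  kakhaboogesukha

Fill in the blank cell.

kakhaboogukha

Attach mood imperative -og → kakhaboog.
Attach number plural -i → kakhaboogi.
Attach voice active -kha → kakhaboogikha.
Apply vowel harmony: kakhaboogikha → kakhaboogukha.
Epenthesis: no change.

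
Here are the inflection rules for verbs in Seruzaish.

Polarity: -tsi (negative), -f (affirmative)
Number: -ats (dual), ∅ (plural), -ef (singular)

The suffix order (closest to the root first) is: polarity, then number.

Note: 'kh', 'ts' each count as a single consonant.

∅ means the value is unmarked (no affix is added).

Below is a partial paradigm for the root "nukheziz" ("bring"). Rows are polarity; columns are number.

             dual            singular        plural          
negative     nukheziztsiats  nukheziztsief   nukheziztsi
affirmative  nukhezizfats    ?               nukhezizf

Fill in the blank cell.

Attach polarity affirmative -f → nukhezizf.
Attach number singular -ef → nukhezizfef.

nukhezizfef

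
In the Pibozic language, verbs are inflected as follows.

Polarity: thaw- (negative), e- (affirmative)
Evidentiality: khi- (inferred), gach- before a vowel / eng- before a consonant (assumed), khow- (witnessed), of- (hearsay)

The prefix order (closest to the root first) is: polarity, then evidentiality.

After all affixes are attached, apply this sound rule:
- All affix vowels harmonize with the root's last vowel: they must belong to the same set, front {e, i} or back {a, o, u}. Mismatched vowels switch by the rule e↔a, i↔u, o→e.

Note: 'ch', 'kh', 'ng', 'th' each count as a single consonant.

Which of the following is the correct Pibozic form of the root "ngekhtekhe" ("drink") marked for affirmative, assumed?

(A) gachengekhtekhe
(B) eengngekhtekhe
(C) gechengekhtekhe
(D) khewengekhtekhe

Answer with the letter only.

Attach polarity affirmative e- → engekhtekhe.
Attach evidentiality assumed gach- (before vowel 'e') → gachengekhtekhe.
Apply vowel harmony: gachengekhtekhe → gechengekhtekhe.
So the correct form is gechengekhtekhe, option (C).
(D) khewengekhtekhe is wrong: it uses witnessed instead of assumed for evidentiality.
(A) gachengekhtekhe is wrong: it fails to apply the sound rule(s).
(B) eengngekhtekhe is wrong: it has the affixes in the wrong order.

C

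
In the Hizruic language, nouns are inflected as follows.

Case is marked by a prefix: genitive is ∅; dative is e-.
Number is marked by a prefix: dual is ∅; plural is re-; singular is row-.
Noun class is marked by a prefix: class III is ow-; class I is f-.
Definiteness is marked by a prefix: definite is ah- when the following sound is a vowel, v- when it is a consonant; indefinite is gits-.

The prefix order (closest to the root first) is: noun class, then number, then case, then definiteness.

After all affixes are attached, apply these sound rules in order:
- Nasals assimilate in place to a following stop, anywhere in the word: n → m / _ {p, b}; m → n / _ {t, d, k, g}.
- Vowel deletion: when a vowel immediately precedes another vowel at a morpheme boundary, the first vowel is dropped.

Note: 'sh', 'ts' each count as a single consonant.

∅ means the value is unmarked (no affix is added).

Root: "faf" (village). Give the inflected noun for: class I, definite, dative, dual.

Attach noun class class I f- → ffaf.
number = dual: zero marking, form stays ffaf.
Attach case dative e- → effaf.
Attach definiteness definite ah- (before vowel 'e') → aheffaf.
Nasal assimilation: no change.
Vowel deletion: no change.

aheffaf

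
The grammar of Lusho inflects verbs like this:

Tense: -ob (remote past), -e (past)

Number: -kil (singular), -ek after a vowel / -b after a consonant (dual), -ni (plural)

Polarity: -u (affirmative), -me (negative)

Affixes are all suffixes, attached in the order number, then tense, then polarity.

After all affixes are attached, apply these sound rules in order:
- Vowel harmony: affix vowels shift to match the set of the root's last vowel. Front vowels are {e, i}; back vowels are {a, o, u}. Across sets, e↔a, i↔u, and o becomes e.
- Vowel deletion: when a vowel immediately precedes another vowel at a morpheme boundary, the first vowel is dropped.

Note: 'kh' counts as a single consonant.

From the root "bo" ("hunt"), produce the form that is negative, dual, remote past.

Attach number dual -ek (after vowel 'o') → boek.
Attach tense remote past -ob → boekob.
Attach polarity negative -me → boekobme.
Apply vowel harmony: boekobme → boakobma.
Apply vowel deletion: boakobma → bakobma.

bakobma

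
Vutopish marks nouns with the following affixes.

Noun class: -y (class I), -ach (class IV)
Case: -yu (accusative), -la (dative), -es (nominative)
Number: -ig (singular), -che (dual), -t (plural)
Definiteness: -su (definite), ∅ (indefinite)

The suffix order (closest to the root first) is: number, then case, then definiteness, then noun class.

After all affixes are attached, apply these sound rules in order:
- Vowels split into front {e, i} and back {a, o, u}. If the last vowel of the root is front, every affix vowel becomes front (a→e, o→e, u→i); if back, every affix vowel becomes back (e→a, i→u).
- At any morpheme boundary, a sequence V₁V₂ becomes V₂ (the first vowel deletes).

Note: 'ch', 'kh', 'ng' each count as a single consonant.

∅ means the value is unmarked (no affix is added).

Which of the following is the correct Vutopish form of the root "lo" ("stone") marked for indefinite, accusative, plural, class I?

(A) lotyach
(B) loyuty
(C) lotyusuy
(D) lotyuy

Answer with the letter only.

Attach number plural -t → lot.
Attach case accusative -yu → lotyu.
definiteness = indefinite: zero marking, form stays lotyu.
Attach noun class class I -y → lotyuy.
Vowel harmony: no change.
Vowel deletion: no change.
So the correct form is lotyuy, option (D).
(B) loyuty is wrong: it has the affixes in the wrong order.
(A) lotyach is wrong: it uses class IV instead of class I for noun class.
(C) lotyusuy is wrong: it uses definite instead of indefinite for definiteness.

D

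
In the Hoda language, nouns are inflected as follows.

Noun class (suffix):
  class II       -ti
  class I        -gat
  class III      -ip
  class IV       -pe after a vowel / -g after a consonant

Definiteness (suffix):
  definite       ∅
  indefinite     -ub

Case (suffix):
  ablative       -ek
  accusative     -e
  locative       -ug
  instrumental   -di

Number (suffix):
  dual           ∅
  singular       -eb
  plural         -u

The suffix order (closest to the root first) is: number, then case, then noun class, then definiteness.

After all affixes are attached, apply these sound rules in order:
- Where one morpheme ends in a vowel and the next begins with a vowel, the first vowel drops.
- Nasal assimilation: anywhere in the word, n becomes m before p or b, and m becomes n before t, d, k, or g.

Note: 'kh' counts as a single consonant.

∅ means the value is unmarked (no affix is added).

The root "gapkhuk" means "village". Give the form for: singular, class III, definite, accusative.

Attach number singular -eb → gapkhukeb.
Attach case accusative -e → gapkhukebe.
Attach noun class class III -ip → gapkhukebeip.
definiteness = definite: zero marking, form stays gapkhukebeip.
Apply vowel deletion: gapkhukebeip → gapkhukebip.
Nasal assimilation: no change.

gapkhukebip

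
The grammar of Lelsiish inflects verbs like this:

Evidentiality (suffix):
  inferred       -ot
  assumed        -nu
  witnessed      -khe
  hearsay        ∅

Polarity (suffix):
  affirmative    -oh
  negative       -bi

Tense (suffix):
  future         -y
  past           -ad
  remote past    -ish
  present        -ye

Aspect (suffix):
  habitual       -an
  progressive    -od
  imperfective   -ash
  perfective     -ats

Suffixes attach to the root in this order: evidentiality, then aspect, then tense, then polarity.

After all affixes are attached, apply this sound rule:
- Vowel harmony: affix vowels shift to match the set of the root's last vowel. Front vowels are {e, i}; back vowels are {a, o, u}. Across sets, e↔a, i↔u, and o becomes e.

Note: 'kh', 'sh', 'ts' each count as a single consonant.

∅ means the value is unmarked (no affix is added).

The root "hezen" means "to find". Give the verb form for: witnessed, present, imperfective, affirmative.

Attach evidentiality witnessed -khe → hezenkhe.
Attach aspect imperfective -ash → hezenkheash.
Attach tense present -ye → hezenkheashye.
Attach polarity affirmative -oh → hezenkheashyeoh.
Apply vowel harmony: hezenkheashyeoh → hezenkheeshyeeh.

hezenkheeshyeeh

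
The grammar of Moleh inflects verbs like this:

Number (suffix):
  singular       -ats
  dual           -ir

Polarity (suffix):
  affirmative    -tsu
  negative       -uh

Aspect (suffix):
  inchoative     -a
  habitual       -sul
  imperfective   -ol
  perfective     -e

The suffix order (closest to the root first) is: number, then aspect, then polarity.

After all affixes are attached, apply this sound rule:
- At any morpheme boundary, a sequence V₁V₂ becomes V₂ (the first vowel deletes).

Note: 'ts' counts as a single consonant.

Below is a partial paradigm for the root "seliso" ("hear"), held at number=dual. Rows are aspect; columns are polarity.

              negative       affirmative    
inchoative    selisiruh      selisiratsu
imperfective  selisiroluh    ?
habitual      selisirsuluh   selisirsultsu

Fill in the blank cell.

Attach number dual -ir → selisoir.
Attach aspect imperfective -ol → selisoirol.
Attach polarity affirmative -tsu → selisoiroltsu.
Apply vowel deletion: selisoiroltsu → selisiroltsu.

selisiroltsu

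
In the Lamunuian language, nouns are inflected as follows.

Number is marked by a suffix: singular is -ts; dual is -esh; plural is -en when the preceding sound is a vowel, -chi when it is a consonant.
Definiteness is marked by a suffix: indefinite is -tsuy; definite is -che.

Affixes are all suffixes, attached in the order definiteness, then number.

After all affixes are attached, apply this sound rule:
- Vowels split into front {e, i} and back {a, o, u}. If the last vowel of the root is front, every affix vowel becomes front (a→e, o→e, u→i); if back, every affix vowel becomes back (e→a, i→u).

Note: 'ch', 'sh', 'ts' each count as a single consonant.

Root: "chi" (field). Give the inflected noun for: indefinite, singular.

Attach definiteness indefinite -tsuy → chitsuy.
Attach number singular -ts → chitsuyts.
Apply vowel harmony: chitsuyts → chitsiyts.

chitsiyts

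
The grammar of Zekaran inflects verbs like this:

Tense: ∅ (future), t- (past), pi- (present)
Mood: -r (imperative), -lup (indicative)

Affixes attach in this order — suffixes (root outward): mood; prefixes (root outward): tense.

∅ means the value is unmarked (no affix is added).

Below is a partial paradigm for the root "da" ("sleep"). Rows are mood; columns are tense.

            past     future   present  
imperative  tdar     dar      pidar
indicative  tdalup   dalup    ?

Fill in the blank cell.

Attach tense present pi- → pida.
Attach mood indicative -lup → pidalup.

pidalup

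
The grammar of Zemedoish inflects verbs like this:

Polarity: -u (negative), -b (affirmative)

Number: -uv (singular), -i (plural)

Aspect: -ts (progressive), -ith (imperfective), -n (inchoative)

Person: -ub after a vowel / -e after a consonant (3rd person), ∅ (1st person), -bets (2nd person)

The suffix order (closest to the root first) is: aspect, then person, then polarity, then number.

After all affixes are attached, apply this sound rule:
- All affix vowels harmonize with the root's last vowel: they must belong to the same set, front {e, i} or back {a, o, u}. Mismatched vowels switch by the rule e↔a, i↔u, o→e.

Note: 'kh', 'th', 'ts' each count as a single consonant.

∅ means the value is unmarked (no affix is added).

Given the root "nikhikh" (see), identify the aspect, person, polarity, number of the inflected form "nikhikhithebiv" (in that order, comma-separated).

Segment: nikhikh-ith-e-b-uv.
aspect: -ith → imperfective.
person: -ub/e → 3rd person.
polarity: -b → affirmative.
number: -uv → singular.

imperfective, 3rd person, affirmative, singular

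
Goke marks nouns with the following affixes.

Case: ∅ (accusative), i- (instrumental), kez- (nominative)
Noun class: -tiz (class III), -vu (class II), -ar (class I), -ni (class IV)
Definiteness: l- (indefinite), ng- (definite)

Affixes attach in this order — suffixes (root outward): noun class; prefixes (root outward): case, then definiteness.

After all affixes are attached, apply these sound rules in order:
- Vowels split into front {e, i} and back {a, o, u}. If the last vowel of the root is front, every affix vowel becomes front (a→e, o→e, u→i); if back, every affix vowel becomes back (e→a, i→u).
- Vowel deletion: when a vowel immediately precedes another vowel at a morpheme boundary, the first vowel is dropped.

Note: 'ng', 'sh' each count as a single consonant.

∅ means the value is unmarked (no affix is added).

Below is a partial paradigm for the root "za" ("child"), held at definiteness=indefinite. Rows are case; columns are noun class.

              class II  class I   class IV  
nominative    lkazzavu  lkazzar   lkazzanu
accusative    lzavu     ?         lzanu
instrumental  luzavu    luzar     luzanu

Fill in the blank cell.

case = accusative: zero marking, form stays za.
Attach definiteness indefinite l- → lza.
Attach noun class class I -ar → lzaar.
Vowel harmony: no change.
Apply vowel deletion: lzaar → lzar.

lzar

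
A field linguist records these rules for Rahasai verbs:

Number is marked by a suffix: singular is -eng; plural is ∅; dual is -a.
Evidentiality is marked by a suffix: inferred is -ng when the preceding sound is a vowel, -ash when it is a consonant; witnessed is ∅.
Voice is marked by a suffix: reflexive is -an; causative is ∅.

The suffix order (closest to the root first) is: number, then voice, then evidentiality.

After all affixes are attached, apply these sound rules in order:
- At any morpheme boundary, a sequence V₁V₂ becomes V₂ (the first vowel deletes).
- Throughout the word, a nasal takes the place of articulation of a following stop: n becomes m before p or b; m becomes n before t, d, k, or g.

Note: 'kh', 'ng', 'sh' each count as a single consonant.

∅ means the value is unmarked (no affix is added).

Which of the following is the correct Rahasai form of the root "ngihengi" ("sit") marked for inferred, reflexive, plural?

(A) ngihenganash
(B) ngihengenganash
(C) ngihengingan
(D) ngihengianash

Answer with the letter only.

number = plural: zero marking, form stays ngihengi.
Attach voice reflexive -an → ngihengian.
Attach evidentiality inferred -ash (after consonant 'n') → ngihengianash.
Apply vowel deletion: ngihengianash → ngihenganash.
Nasal assimilation: no change.
So the correct form is ngihenganash, option (A).
(D) ngihengianash is wrong: it fails to apply the sound rule(s).
(C) ngihengingan is wrong: it has the affixes in the wrong order.
(B) ngihengenganash is wrong: it uses singular instead of plural for number.

A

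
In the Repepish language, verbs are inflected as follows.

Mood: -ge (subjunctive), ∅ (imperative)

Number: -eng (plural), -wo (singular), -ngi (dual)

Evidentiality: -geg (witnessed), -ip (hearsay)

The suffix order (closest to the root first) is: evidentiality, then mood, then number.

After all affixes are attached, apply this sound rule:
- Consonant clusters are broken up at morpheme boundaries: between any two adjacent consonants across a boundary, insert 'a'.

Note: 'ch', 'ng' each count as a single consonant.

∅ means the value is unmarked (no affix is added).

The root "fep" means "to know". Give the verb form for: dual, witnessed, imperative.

fepagegangi

Attach evidentiality witnessed -geg → fepgeg.
mood = imperative: zero marking, form stays fepgeg.
Attach number dual -ngi → fepgegngi.
Apply epenthesis: fepgegngi → fepagegangi.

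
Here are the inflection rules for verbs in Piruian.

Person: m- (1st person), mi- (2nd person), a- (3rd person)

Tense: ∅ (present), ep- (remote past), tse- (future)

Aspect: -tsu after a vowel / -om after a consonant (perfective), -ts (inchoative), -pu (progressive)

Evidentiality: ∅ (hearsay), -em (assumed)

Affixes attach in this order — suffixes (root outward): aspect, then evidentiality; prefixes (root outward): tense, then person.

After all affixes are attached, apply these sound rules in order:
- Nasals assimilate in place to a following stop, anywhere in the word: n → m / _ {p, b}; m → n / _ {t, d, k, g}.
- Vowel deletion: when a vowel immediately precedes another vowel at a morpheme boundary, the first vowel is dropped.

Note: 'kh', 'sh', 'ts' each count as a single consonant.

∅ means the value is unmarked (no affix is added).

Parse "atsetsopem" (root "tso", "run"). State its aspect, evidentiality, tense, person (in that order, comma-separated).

Segment: a-tse-tso-pu-em.
aspect: -pu → progressive.
evidentiality: -em → assumed.
tense: tse- → future.
person: a- → 3rd person.

progressive, assumed, future, 3rd person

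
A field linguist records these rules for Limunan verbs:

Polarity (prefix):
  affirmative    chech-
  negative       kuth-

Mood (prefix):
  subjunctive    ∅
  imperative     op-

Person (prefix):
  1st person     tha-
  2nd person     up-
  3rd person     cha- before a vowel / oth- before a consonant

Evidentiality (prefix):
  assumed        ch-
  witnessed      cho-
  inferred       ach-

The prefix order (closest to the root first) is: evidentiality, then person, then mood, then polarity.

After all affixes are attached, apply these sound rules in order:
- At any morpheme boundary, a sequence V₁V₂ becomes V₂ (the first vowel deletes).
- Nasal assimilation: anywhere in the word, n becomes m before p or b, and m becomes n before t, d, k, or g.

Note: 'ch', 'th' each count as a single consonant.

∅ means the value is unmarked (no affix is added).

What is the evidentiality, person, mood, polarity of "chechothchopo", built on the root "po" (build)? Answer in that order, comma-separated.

Segment: chech-oth-cho-po.
evidentiality: cho- → witnessed.
person: cha/oth- → 3rd person.
mood: ∅ → subjunctive.
polarity: chech- → affirmative.

witnessed, 3rd person, subjunctive, affirmative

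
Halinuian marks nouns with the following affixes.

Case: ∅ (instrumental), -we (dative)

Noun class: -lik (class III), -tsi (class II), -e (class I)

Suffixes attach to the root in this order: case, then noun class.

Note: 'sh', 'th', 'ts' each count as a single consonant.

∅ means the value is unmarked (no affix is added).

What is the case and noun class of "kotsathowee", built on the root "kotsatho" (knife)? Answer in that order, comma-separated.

dative, class I

Segment: kotsatho-we-e.
case: -we → dative.
noun class: -e → class I.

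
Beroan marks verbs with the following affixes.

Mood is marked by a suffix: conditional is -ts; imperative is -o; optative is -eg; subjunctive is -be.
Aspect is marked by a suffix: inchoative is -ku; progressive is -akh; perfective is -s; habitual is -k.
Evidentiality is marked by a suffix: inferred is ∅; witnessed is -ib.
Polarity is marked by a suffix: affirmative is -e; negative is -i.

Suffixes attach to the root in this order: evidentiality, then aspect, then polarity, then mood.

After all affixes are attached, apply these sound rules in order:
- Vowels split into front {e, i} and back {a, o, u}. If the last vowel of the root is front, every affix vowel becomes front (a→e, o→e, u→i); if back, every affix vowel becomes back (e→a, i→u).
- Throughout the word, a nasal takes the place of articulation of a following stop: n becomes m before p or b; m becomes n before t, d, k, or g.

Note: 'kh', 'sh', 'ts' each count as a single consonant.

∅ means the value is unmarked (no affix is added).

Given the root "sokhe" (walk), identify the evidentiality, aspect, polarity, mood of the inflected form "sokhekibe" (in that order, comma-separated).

inferred, habitual, negative, subjunctive

Segment: sokhe-k-i-be.
evidentiality: ∅ → inferred.
aspect: -k → habitual.
polarity: -i → negative.
mood: -be → subjunctive.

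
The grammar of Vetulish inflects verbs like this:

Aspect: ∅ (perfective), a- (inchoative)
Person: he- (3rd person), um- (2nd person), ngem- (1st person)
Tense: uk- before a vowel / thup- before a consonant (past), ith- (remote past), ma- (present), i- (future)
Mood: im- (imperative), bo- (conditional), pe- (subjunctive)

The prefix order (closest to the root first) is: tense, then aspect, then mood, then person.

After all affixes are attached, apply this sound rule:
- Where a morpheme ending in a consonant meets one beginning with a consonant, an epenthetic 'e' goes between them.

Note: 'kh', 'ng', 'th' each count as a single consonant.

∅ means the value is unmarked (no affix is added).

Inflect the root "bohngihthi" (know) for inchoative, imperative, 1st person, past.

Attach tense past thup- (before consonant 'b') → thupbohngihthi.
Attach aspect inchoative a- → athupbohngihthi.
Attach mood imperative im- → imathupbohngihthi.
Attach person 1st person ngem- → ngemimathupbohngihthi.
Apply epenthesis: ngemimathupbohngihthi → ngemimathupebohngihthi.

ngemimathupebohngihthi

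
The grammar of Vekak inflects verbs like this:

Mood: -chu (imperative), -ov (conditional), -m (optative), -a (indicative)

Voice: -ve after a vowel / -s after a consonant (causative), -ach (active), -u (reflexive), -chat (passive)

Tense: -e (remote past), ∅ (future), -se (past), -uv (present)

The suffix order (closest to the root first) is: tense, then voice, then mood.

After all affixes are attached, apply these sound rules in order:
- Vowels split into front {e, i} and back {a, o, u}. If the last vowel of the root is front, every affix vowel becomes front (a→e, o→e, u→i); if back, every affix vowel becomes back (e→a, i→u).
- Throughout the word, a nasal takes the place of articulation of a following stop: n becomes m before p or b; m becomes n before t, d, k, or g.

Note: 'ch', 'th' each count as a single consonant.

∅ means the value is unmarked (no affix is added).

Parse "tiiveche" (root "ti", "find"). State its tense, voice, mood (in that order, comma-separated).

Segment: ti-uv-ach-a.
tense: -uv → present.
voice: -ach → active.
mood: -a → indicative.

present, active, indicative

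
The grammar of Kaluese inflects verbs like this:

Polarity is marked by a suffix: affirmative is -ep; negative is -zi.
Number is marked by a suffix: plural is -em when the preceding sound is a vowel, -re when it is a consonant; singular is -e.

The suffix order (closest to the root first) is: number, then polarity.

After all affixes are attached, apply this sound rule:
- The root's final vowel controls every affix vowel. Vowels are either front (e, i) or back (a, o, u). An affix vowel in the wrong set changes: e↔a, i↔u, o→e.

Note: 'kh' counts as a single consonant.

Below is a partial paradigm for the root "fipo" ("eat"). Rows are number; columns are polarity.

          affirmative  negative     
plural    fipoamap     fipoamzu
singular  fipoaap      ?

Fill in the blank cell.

Attach number singular -e → fipoe.
Attach polarity negative -zi → fipoezi.
Apply vowel harmony: fipoezi → fipoazu.

fipoazu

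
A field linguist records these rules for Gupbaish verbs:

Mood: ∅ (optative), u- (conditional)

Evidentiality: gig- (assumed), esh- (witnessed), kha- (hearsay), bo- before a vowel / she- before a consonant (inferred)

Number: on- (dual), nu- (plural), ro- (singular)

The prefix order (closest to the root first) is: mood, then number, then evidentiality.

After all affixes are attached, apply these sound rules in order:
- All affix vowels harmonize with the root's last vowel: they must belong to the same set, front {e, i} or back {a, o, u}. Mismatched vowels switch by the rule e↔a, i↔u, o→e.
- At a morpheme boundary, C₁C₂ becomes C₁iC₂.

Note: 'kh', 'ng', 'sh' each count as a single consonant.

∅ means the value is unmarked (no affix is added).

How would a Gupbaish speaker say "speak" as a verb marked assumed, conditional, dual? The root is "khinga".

gugonukhinga

Attach mood conditional u- → ukhinga.
Attach number dual on- → onukhinga.
Attach evidentiality assumed gig- → gigonukhinga.
Apply vowel harmony: gigonukhinga → gugonukhinga.
Epenthesis: no change.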